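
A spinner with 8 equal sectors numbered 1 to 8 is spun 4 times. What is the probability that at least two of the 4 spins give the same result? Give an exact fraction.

151/256

P(all 4 different) = 8/8 · 7/8 · ··· · 5/8 = 105/256.
P(at least two equal) = 1 − 105/256 = 151/256.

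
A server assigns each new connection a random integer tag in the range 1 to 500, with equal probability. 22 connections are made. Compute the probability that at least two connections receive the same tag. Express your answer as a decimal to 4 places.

0.3742

It's easier to compute the probability that all 22 are distinct.
P(all distinct) = 500/500 · 499/500 · ··· · 479/500 ≈ 0.6258.
So the probability of at least one match is 1 − 0.6258 = 0.3742.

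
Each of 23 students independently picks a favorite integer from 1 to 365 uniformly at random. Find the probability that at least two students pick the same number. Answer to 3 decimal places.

0.507

It's easier to compute the probability that all 23 are distinct.
P(all distinct) = 365/365 · 364/365 · ··· · 343/365 ≈ 0.493.
So the probability of at least one match is 1 − 0.493 = 0.507.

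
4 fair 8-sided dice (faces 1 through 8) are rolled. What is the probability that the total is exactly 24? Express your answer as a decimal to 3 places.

There are 8^4 = 4096 equally likely outcomes.
The number of ordered 4-tuples from {1,…,8} summing to 24 is 161.
P(sum = 24) = 161/4096 ≈ 0.039.

0.039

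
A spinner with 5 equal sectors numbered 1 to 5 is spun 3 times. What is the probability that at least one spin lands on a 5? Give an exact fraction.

61/125

P(no spin lands on a 5) = (4/5)^3 = 64/125.
P(at least one) = 1 − 64/125 = 61/125.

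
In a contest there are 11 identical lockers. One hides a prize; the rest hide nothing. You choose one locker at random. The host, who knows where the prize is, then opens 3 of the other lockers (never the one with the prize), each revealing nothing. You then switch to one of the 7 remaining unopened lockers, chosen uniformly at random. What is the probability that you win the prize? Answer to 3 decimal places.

0.130

Your original locker holds the prize with probability 1/11, so the other 10 collectively hold it with probability 10/11.
The host can always find 3 empty lockers to open, so the reveals don't change that 10/11; it is now spread over the 7 remaining unopened lockers.
P(win by switching) = (10/11) · (1/7) = 10/77 ≈ 0.130.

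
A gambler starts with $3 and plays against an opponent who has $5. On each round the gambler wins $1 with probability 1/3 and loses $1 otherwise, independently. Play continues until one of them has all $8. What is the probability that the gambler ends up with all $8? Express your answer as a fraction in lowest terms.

Let r = q/p = (2/3)/(1/3) = 2. The recurrence P(i) = p·P(i+1) + q·P(i−1) with P(0)=0, P(8)=1 gives P(i) = (1 − r^i)/(1 − r^8).
P(3) = (1 − (2)^3) / (1 − (2)^8) = 7/255.

7/255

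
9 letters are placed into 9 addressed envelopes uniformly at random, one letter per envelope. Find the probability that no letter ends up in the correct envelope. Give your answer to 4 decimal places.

This is the derangement probability: permutations of 9 with no fixed point.
D(9) = 9! · (1 − 1/1! + 1/2! − ··· + (−1)^9/9!) = 133496.
P = 133496/362880 = 16687/45360 ≈ 0.3679.

0.3679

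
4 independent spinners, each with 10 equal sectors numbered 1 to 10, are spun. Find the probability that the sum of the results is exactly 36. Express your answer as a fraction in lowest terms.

7/2000

There are 10^4 = 10000 equally likely outcomes.
The number of ordered 4-tuples from {1,…,10} summing to 36 is 35.
P(sum = 36) = 35/10000 = 7/2000.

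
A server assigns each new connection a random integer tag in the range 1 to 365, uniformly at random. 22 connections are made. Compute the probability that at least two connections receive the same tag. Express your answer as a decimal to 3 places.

It's easier to compute the probability that all 22 are distinct.
P(all distinct) = 365/365 · 364/365 · ··· · 344/365 ≈ 0.524.
So the probability of at least one match is 1 − 0.524 = 0.476.

0.476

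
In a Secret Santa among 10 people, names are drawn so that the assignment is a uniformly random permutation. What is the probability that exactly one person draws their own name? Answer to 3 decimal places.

0.368

Choose which one is fixed: C(10,1) = 10 ways.
The remaining 9 must have no fixed point: D(9) = 133496.
P = 10·133496/3628800 = 16687/45360 ≈ 0.368.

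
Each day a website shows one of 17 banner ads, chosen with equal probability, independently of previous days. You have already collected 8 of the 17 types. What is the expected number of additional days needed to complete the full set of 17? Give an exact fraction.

121193/2520

Starting from 8 distinct types, each trial gives a new one with probability (17−i)/17 when i types are held, so the wait for the next new type is 17/(17−i).
E = 17/9 + 17/8 + 17/7 + 17/6 + 17/5 + 17/4 + 17/3 + 17/2 + 17/1 = 121193/2520.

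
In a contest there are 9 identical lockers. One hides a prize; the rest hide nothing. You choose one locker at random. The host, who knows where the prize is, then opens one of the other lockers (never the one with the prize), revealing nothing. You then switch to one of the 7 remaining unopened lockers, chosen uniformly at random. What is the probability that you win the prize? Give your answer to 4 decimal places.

Your original locker holds the prize with probability 1/9, so the other 8 collectively hold it with probability 8/9.
The host can always find an empty locker to open, so this doesn't change that 8/9; it is now spread over the 7 remaining unopened lockers.
P(win by switching) = (8/9) · (1/7) = 8/63 ≈ 0.1270.

0.1270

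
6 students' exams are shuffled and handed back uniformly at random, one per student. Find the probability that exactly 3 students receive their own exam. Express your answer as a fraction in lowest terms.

Choose which 3 of the 6 are fixed: C(6,3) = 20 ways.
The remaining 3 must have no fixed point: D(3) = 2.
P = 20·2/720 = 1/18.

1/18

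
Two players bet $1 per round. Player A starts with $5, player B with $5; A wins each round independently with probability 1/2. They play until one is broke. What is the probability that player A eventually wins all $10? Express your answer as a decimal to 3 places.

0.500

With a fair step, P(i) = ½P(i−1) + ½P(i+1) with P(0)=0, P(10)=1 has the linear solution P(i) = i/10.
P(5) = 5/10 = 1/2 ≈ 0.500.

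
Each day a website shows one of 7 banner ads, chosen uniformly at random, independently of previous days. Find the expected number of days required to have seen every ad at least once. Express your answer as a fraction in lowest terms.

After i distinct types are collected, each trial gives a new one with probability (7−i)/7, so the expected wait for the next new type is 7/(7−i).
E = 7/7 + 7/6 + 7/5 + 7/4 + 7/3 + 7/2 + 7/1 = 363/20.

363/20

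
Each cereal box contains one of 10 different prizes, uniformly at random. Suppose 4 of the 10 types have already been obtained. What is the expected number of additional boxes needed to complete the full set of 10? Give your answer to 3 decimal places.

Starting from 4 distinct types, each trial gives a new one with probability (10−i)/10 when i types are held, so the wait for the next new type is 10/(10−i).
E = 10/6 + 10/5 + 10/4 + 10/3 + 10/2 + 10/1 = 49/2 ≈ 24.500.

24.500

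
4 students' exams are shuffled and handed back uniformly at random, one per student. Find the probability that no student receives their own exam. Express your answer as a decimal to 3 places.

0.375

This is the derangement probability: permutations of 4 with no fixed point.
D(4) = 4! · (1 − 1/1! + 1/2! − ··· + (−1)^4/4!) = 9.
P = 9/24 = 3/8 ≈ 0.375.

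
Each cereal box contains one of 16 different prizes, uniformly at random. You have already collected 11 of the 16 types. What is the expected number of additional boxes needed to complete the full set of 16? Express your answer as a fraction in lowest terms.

548/15

Starting from 11 distinct types, each trial gives a new one with probability (16−i)/16 when i types are held, so the wait for the next new type is 16/(16−i).
E = 16/5 + 16/4 + 16/3 + 16/2 + 16/1 = 548/15.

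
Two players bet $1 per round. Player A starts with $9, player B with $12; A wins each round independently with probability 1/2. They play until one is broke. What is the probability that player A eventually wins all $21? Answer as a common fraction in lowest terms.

3/7

With a fair step, P(i) = ½P(i−1) + ½P(i+1) with P(0)=0, P(21)=1 has the linear solution P(i) = i/21.
P(9) = 9/21 = 3/7.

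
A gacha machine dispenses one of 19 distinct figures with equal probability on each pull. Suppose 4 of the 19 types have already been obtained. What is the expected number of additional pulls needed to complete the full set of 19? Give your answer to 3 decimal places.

63.046

Starting from 4 distinct types, each trial gives a new one with probability (19−i)/19 when i types are held, so the wait for the next new type is 19/(19−i).
E = 19/15 + 19/14 + 19/13 + 19/12 + 19/11 + 19/10 + 19/9 + 19/8 + 19/7 + 19/6 + 19/5 + 19/4 + 19/3 + 19/2 + 19/1 = 22719383/360360 ≈ 63.046.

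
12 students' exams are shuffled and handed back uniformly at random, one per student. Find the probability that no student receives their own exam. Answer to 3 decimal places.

This is the derangement probability: permutations of 12 with no fixed point.
D(12) = 12! · (1 − 1/1! + 1/2! − ··· + (−1)^12/12!) = 176214841.
P = 176214841/479001600 = 16019531/43545600 ≈ 0.368.

0.368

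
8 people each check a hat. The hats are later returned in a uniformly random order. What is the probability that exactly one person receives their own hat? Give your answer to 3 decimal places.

Choose which one is fixed: C(8,1) = 8 ways.
The remaining 7 must have no fixed point: D(7) = 1854.
P = 8·1854/40320 = 103/280 ≈ 0.368.

0.368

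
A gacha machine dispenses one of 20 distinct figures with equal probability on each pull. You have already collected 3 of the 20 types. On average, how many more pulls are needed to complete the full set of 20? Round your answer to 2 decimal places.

68.79

Starting from 3 distinct types, each trial gives a new one with probability (20−i)/20 when i types are held, so the wait for the next new type is 20/(20−i).
E = 20/17 + 20/16 + 20/15 + 20/14 + 20/13 + 20/12 + 20/11 + 20/10 + 20/9 + 20/8 + 20/7 + 20/6 + 20/5 + 20/4 + 20/3 + 20/2 + 20/1 = 42142223/612612 ≈ 68.79.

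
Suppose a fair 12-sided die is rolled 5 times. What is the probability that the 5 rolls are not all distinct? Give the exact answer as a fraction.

P(all 5 different) = 12/12 · 11/12 · ··· · 8/12 = 55/144.
P(at least two equal) = 1 − 55/144 = 89/144.

89/144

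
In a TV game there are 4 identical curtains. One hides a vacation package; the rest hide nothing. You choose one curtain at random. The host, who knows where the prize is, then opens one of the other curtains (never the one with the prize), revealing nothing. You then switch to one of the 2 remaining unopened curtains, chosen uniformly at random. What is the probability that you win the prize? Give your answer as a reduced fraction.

Your original curtain holds the prize with probability 1/4, so the other 3 collectively hold it with probability 3/4.
The host can always find an empty curtain to open, so this doesn't change that 3/4; it is now spread over the 2 remaining unopened curtains.
P(win by switching) = (3/4) · (1/2) = 3/8.

3/8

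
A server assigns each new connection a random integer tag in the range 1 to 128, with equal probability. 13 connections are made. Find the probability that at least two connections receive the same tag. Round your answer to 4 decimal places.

It's easier to compute the probability that all 13 are distinct.
P(all distinct) = 128/128 · 127/128 · ··· · 116/128 ≈ 0.5325.
So the probability of at least one match is 1 − 0.5325 = 0.4675.

0.4675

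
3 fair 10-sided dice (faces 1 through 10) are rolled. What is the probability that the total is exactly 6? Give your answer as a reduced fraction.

There are 10^3 = 1000 equally likely outcomes.
The number of ordered 3-tuples from {1,…,10} summing to 6 is 10.
P(sum = 6) = 10/1000 = 1/100.

1/100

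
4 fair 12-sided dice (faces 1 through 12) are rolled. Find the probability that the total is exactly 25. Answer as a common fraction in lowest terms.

143/2592

There are 12^4 = 20736 equally likely outcomes.
The number of ordered 4-tuples from {1,…,12} summing to 25 is 1144.
P(sum = 25) = 1144/20736 = 143/2592.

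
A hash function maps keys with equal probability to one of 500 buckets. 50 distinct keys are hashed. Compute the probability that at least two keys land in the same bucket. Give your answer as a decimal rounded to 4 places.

It's easier to compute the probability that all 50 are distinct.
P(all distinct) = 500/500 · 499/500 · ··· · 451/500 ≈ 0.0793.
So the probability of at least one match is 1 − 0.0793 = 0.9207.

0.9207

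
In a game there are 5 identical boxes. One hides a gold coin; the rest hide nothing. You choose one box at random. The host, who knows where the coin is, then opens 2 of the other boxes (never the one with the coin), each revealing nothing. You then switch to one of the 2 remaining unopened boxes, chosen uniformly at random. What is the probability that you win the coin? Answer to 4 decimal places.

0.4000

Your original box holds the coin with probability 1/5, so the other 4 collectively hold it with probability 4/5.
The host can always find 2 empty boxes to open, so the reveals don't change that 4/5; it is now spread over the 2 remaining unopened boxes.
P(win by switching) = (4/5) · (1/2) = 2/5 ≈ 0.4000.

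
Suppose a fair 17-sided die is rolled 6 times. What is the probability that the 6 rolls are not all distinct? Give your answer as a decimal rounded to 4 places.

0.6308

P(all 6 different) = 17/17 · 16/17 · ··· · 12/17 ≈ 0.3692.
P(at least two equal) = 1 − 0.3692 = 0.6308.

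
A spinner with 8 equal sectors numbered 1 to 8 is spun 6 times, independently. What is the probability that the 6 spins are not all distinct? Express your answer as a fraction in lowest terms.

P(all 6 different) = 8/8 · 7/8 · ··· · 3/8 = 315/4096.
P(at least two equal) = 1 − 315/4096 = 3781/4096.

3781/4096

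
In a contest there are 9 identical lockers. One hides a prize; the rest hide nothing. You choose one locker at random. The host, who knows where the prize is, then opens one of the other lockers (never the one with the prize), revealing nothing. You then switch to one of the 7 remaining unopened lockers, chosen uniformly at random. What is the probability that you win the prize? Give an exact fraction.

Your original locker holds the prize with probability 1/9, so the other 8 collectively hold it with probability 8/9.
The host can always find an empty locker to open, so this doesn't change that 8/9; it is now spread over the 7 remaining unopened lockers.
P(win by switching) = (8/9) · (1/7) = 8/63.

8/63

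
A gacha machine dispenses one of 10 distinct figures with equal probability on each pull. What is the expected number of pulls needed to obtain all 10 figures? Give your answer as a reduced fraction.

After i distinct types are collected, each trial gives a new one with probability (10−i)/10, so the expected wait for the next new type is 10/(10−i).
E = 10/10 + 10/9 + 10/8 + 10/7 + 10/6 + 10/5 + 10/4 + 10/3 + 10/2 + 10/1 = 7381/252.

7381/252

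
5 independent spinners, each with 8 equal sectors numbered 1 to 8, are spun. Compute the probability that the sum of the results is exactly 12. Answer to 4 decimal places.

There are 8^5 = 32768 equally likely outcomes.
The number of ordered 5-tuples from {1,…,8} summing to 12 is 330.
P(sum = 12) = 330/32768 = 165/16384 ≈ 0.0101.

0.0101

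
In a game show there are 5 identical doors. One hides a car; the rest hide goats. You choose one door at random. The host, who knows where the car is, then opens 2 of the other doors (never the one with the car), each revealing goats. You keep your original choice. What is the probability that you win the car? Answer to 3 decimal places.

0.200

The host can always open 2 empty doors regardless of your choice, so the reveals give no information about your original door.
P(win by staying) = 1/5 ≈ 0.200.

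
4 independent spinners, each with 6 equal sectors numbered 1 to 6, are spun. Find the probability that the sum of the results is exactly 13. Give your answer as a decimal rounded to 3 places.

0.108

There are 6^4 = 1296 equally likely outcomes.
The number of ordered 4-tuples from {1,…,6} summing to 13 is 140.
P(sum = 13) = 140/1296 = 35/324 ≈ 0.108.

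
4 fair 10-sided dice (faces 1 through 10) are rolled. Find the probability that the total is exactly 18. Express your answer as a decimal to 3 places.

0.054

There are 10^4 = 10000 equally likely outcomes.
The number of ordered 4-tuples from {1,…,10} summing to 18 is 540.
P(sum = 18) = 540/10000 = 27/500 ≈ 0.054.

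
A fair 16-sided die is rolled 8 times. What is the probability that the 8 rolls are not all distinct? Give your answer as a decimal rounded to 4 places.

P(all 8 different) = 16/16 · 15/16 · ··· · 9/16 ≈ 0.1208.
P(at least two equal) = 1 − 0.1208 = 0.8792.

0.8792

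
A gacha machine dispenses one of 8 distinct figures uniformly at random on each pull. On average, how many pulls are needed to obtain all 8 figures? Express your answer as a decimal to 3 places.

After i distinct types are collected, each trial gives a new one with probability (8−i)/8, so the expected wait for the next new type is 8/(8−i).
E = 8/8 + 8/7 + 8/6 + 8/5 + 8/4 + 8/3 + 8/2 + 8/1 = 761/35 ≈ 21.743.

21.743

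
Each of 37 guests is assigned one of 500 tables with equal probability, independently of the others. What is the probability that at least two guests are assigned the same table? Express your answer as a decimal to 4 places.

It's easier to compute the probability that all 37 are distinct.
P(all distinct) = 500/500 · 499/500 · ··· · 464/500 ≈ 0.2552.
So the probability of at least one match is 1 − 0.2552 = 0.7448.

0.7448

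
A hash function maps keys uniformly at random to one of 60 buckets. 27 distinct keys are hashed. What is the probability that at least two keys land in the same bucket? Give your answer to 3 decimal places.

0.999

It's easier to compute the probability that all 27 are distinct.
P(all distinct) = 60/60 · 59/60 · ··· · 34/60 ≈ 0.001.
So the probability of at least one match is 1 − 0.001 = 0.999.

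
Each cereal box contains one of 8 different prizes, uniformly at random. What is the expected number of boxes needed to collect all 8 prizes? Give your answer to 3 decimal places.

21.743

After i distinct types are collected, each trial gives a new one with probability (8−i)/8, so the expected wait for the next new type is 8/(8−i).
E = 8/8 + 8/7 + 8/6 + 8/5 + 8/4 + 8/3 + 8/2 + 8/1 = 761/35 ≈ 21.743.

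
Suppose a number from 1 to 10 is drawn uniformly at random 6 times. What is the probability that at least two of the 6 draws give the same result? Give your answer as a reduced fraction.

1061/1250

P(all 6 different) = 10/10 · 9/10 · ··· · 5/10 = 189/1250.
P(at least two equal) = 1 − 189/1250 = 1061/1250.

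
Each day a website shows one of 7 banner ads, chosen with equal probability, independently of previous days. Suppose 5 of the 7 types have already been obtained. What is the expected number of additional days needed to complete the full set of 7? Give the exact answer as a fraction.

21/2

Starting from 5 distinct types, each trial gives a new one with probability (7−i)/7 when i types are held, so the wait for the next new type is 7/(7−i).
E = 7/2 + 7/1 = 21/2.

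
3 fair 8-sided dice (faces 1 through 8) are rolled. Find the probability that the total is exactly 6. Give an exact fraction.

There are 8^3 = 512 equally likely outcomes.
The number of ordered 3-tuples from {1,…,8} summing to 6 is 10.
P(sum = 6) = 10/512 = 5/256.

5/256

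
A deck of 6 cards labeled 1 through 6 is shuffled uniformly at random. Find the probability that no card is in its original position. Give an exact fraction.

53/144

This is the derangement probability: permutations of 6 with no fixed point.
D(6) = 6! · (1 − 1/1! + 1/2! − ··· + (−1)^6/6!) = 265.
P = 265/720 = 53/144.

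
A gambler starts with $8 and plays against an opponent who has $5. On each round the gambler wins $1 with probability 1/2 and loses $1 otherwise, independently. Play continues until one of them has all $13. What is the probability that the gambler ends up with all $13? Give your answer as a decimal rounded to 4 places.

0.6154

With a fair step, P(i) = ½P(i−1) + ½P(i+1) with P(0)=0, P(13)=1 has the linear solution P(i) = i/13.
P(8) = 8/13 ≈ 0.6154.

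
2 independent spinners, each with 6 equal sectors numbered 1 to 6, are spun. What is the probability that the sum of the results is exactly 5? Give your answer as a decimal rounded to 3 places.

0.111

There are 6^2 = 36 equally likely outcomes.
The number of ordered 2-tuples from {1,…,6} summing to 5 is 4.
P(sum = 5) = 4/36 = 1/9 ≈ 0.111.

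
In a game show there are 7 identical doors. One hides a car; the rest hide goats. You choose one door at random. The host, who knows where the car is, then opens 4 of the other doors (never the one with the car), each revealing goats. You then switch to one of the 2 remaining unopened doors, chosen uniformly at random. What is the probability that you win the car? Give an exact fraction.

3/7

Your original door holds the car with probability 1/7, so the other 6 collectively hold it with probability 6/7.
The host can always find 4 empty doors to open, so the reveals don't change that 6/7; it is now spread over the 2 remaining unopened doors.
P(win by switching) = (6/7) · (1/2) = 3/7.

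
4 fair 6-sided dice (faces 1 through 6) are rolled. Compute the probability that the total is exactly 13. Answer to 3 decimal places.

0.108

There are 6^4 = 1296 equally likely outcomes.
The number of ordered 4-tuples from {1,…,6} summing to 13 is 140.
P(sum = 13) = 140/1296 = 35/324 ≈ 0.108.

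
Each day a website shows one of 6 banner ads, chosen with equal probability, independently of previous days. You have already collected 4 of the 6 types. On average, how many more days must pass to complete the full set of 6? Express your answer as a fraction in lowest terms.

9

Starting from 4 distinct types, each trial gives a new one with probability (6−i)/6 when i types are held, so the wait for the next new type is 6/(6−i).
E = 6/2 + 6/1 = 9.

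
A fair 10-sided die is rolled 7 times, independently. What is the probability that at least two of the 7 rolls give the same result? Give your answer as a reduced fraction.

P(all 7 different) = 10/10 · 9/10 · ··· · 4/10 = 189/3125.
P(at least two equal) = 1 − 189/3125 = 2936/3125.

2936/3125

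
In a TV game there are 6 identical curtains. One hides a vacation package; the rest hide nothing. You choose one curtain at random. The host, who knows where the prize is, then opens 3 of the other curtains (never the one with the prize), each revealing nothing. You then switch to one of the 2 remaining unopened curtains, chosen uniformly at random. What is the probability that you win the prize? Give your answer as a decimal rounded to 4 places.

Your original curtain holds the prize with probability 1/6, so the other 5 collectively hold it with probability 5/6.
The host can always find 3 empty curtains to open, so the reveals don't change that 5/6; it is now spread over the 2 remaining unopened curtains.
P(win by switching) = (5/6) · (1/2) = 5/12 ≈ 0.4167.

0.4167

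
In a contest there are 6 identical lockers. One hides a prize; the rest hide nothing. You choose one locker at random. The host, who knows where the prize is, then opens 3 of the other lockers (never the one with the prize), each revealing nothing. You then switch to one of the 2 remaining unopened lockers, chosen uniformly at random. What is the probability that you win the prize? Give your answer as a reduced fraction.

5/12

Your original locker holds the prize with probability 1/6, so the other 5 collectively hold it with probability 5/6.
The host can always find 3 empty lockers to open, so the reveals don't change that 5/6; it is now spread over the 2 remaining unopened lockers.
P(win by switching) = (5/6) · (1/2) = 5/12.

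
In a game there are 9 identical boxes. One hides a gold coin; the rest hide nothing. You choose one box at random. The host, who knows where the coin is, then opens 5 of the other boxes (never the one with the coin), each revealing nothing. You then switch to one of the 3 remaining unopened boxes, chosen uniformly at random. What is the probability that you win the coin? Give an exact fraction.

8/27

Your original box holds the coin with probability 1/9, so the other 8 collectively hold it with probability 8/9.
The host can always find 5 empty boxes to open, so the reveals don't change that 8/9; it is now spread over the 3 remaining unopened boxes.
P(win by switching) = (8/9) · (1/3) = 8/27.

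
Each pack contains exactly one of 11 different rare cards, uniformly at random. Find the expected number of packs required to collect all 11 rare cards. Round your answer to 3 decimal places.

After i distinct types are collected, each trial gives a new one with probability (11−i)/11, so the expected wait for the next new type is 11/(11−i).
E = 11/11 + 11/10 + 11/9 + 11/8 + 11/7 + 11/6 + 11/5 + 11/4 + 11/3 + 11/2 + 11/1 = 83711/2520 ≈ 33.219.

33.219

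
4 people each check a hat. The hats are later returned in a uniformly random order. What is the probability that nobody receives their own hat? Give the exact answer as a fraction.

3/8

This is the derangement probability: permutations of 4 with no fixed point.
D(4) = 4! · (1 − 1/1! + 1/2! − ··· + (−1)^4/4!) = 9.
P = 9/24 = 3/8.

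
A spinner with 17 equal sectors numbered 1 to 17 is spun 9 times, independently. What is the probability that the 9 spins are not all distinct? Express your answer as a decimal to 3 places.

0.926

P(all 9 different) = 17/17 · 16/17 · ··· · 9/17 ≈ 0.074.
P(at least two equal) = 1 − 0.074 = 0.926.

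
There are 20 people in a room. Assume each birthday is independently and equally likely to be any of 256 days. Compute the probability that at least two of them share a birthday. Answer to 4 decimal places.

It's easier to compute the probability that all 20 are distinct.
P(all distinct) = 256/256 · 255/256 · ··· · 237/256 ≈ 0.4668.
So the probability of at least one match is 1 − 0.4668 = 0.5332.

0.5332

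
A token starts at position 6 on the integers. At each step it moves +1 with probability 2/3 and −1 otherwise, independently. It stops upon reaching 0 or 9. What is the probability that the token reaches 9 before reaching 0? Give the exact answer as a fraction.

Let r = q/p = (1/3)/(2/3) = 1/2. The recurrence P(i) = p·P(i+1) + q·P(i−1) with P(0)=0, P(9)=1 gives P(i) = (1 − r^i)/(1 − r^9).
P(6) = (1 − (1/2)^6) / (1 − (1/2)^9) = 72/73.

72/73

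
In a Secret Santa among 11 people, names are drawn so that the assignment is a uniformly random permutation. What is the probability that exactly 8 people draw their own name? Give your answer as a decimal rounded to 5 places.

Choose which 8 of the 11 are fixed: C(11,8) = 165 ways.
The remaining 3 must have no fixed point: D(3) = 2.
P = 165·2/39916800 = 1/120960 ≈ 0.00001.

0.00001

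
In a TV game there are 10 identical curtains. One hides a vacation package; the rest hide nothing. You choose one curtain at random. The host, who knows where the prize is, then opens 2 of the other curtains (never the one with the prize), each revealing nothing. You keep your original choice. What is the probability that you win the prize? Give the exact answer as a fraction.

1/10

The host can always open 2 empty curtains regardless of your choice, so the reveals give no information about your original curtain.
P(win by staying) = 1/10.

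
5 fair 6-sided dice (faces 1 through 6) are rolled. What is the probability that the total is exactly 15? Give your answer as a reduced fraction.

There are 6^5 = 7776 equally likely outcomes.
The number of ordered 5-tuples from {1,…,6} summing to 15 is 651.
P(sum = 15) = 651/7776 = 217/2592.

217/2592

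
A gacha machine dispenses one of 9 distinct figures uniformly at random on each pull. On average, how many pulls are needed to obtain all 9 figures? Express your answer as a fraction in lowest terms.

7129/280

After i distinct types are collected, each trial gives a new one with probability (9−i)/9, so the expected wait for the next new type is 9/(9−i).
E = 9/9 + 9/8 + 9/7 + 9/6 + 9/5 + 9/4 + 9/3 + 9/2 + 9/1 = 7129/280.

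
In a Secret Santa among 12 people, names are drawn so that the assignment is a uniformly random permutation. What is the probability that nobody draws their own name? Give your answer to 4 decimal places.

This is the derangement probability: permutations of 12 with no fixed point.
D(12) = 12! · (1 − 1/1! + 1/2! − ··· + (−1)^12/12!) = 176214841.
P = 176214841/479001600 = 16019531/43545600 ≈ 0.3679.

0.3679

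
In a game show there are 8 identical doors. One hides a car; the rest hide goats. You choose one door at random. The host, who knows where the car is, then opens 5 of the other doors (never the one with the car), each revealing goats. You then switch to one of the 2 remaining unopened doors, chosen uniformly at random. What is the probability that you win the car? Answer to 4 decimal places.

0.4375

Your original door holds the car with probability 1/8, so the other 7 collectively hold it with probability 7/8.
The host can always find 5 empty doors to open, so the reveals don't change that 7/8; it is now spread over the 2 remaining unopened doors.
P(win by switching) = (7/8) · (1/2) = 7/16 ≈ 0.4375.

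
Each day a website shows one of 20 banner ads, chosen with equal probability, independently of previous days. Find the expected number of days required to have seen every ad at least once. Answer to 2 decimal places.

After i distinct types are collected, each trial gives a new one with probability (20−i)/20, so the expected wait for the next new type is 20/(20−i).
E = 20/20 + 20/19 + 20/18 + 20/17 + 20/16 + 20/15 + 20/14 + 20/13 + 20/12 + 20/11 + 20/10 + 20/9 + 20/8 + 20/7 + 20/6 + 20/5 + 20/4 + 20/3 + 20/2 + 20/1 = 279175675/3879876 ≈ 71.95.

71.95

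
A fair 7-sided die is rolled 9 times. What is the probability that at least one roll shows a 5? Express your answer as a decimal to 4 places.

0.7503

P(no roll shows a 5) = (6/7)^9 ≈ 0.2497.
P(at least one) = 1 − 0.2497 = 0.7503.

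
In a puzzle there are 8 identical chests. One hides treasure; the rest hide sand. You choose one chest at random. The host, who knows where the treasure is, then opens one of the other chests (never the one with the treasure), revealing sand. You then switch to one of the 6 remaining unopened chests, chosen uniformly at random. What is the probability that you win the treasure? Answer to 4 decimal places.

0.1458

Your original chest holds the treasure with probability 1/8, so the other 7 collectively hold it with probability 7/8.
The host can always find an empty chest to open, so this doesn't change that 7/8; it is now spread over the 6 remaining unopened chests.
P(win by switching) = (7/8) · (1/6) = 7/48 ≈ 0.1458.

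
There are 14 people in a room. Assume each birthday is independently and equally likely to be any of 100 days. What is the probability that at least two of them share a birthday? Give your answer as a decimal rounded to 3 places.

0.615

It's easier to compute the probability that all 14 are distinct.
P(all distinct) = 100/100 · 99/100 · ··· · 87/100 ≈ 0.385.
So the probability of at least one match is 1 − 0.385 = 0.615.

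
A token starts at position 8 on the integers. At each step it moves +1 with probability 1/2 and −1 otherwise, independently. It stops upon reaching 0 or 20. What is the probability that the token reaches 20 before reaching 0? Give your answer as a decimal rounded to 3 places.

With a fair step, P(i) = ½P(i−1) + ½P(i+1) with P(0)=0, P(20)=1 has the linear solution P(i) = i/20.
P(8) = 8/20 = 2/5 ≈ 0.400.

0.400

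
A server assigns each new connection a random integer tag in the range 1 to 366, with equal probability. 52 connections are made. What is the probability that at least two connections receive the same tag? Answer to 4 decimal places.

It's easier to compute the probability that all 52 are distinct.
P(all distinct) = 366/366 · 365/366 · ··· · 315/366 ≈ 0.0222.
So the probability of at least one match is 1 − 0.0222 = 0.9778.

0.9778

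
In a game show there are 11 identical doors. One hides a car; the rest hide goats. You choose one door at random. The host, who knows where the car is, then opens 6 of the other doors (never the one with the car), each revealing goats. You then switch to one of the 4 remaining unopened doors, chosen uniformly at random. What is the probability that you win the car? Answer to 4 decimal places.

Your original door holds the car with probability 1/11, so the other 10 collectively hold it with probability 10/11.
The host can always find 6 empty doors to open, so the reveals don't change that 10/11; it is now spread over the 4 remaining unopened doors.
P(win by switching) = (10/11) · (1/4) = 5/22 ≈ 0.2273.

0.2273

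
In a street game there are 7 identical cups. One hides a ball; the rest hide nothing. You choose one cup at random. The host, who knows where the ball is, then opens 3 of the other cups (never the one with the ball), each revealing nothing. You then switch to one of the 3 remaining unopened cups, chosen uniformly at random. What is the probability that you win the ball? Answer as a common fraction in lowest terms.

2/7

Your original cup holds the ball with probability 1/7, so the other 6 collectively hold it with probability 6/7.
The host can always find 3 empty cups to open, so the reveals don't change that 6/7; it is now spread over the 3 remaining unopened cups.
P(win by switching) = (6/7) · (1/3) = 2/7.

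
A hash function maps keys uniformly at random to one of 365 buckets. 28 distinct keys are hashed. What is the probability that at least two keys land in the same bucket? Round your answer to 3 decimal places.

It's easier to compute the probability that all 28 are distinct.
P(all distinct) = 365/365 · 364/365 · ··· · 338/365 ≈ 0.346.
So the probability of at least one match is 1 − 0.346 = 0.654.

0.654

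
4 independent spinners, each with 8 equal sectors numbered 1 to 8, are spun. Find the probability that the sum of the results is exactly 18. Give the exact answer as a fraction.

There are 8^4 = 4096 equally likely outcomes.
The number of ordered 4-tuples from {1,…,8} summing to 18 is 344.
P(sum = 18) = 344/4096 = 43/512.

43/512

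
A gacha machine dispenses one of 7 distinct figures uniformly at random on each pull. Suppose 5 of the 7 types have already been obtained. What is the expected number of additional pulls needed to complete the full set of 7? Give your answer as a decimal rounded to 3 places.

10.500

Starting from 5 distinct types, each trial gives a new one with probability (7−i)/7 when i types are held, so the wait for the next new type is 7/(7−i).
E = 7/2 + 7/1 = 21/2 ≈ 10.500.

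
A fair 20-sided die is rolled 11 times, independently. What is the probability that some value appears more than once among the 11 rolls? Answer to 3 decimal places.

P(all 11 different) = 20/20 · 19/20 · ··· · 10/20 ≈ 0.033.
P(at least two equal) = 1 − 0.033 = 0.967.

0.967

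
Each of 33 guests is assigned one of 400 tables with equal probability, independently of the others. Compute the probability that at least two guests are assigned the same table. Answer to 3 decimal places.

It's easier to compute the probability that all 33 are distinct.
P(all distinct) = 400/400 · 399/400 · ··· · 368/400 ≈ 0.257.
So the probability of at least one match is 1 − 0.257 = 0.743.

0.743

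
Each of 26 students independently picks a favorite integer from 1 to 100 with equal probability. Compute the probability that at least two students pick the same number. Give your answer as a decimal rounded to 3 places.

0.972

It's easier to compute the probability that all 26 are distinct.
P(all distinct) = 100/100 · 99/100 · ··· · 75/100 ≈ 0.028.
So the probability of at least one match is 1 − 0.028 = 0.972.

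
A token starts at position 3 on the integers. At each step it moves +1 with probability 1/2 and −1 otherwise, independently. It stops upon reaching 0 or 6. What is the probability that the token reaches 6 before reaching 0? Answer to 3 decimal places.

With a fair step, P(i) = ½P(i−1) + ½P(i+1) with P(0)=0, P(6)=1 has the linear solution P(i) = i/6.
P(3) = 3/6 = 1/2 ≈ 0.500.

0.500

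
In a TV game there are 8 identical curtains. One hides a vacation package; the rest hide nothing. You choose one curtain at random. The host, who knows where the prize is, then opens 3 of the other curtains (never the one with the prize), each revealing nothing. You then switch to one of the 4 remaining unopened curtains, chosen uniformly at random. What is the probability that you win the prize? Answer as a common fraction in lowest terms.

Your original curtain holds the prize with probability 1/8, so the other 7 collectively hold it with probability 7/8.
The host can always find 3 empty curtains to open, so the reveals don't change that 7/8; it is now spread over the 4 remaining unopened curtains.
P(win by switching) = (7/8) · (1/4) = 7/32.

7/32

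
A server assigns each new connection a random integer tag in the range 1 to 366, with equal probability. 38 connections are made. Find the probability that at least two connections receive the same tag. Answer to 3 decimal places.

It's easier to compute the probability that all 38 are distinct.
P(all distinct) = 366/366 · 365/366 · ··· · 329/366 ≈ 0.137.
So the probability of at least one match is 1 − 0.137 = 0.863.

0.863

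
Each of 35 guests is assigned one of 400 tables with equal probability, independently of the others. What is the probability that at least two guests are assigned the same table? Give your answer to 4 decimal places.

It's easier to compute the probability that all 35 are distinct.
P(all distinct) = 400/400 · 399/400 · ··· · 366/400 ≈ 0.2161.
So the probability of at least one match is 1 − 0.2161 = 0.7839.

0.7839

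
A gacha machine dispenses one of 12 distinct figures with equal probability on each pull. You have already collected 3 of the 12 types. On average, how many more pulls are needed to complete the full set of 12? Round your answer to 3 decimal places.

Starting from 3 distinct types, each trial gives a new one with probability (12−i)/12 when i types are held, so the wait for the next new type is 12/(12−i).
E = 12/9 + 12/8 + 12/7 + 12/6 + 12/5 + 12/4 + 12/3 + 12/2 + 12/1 = 7129/210 ≈ 33.948.

33.948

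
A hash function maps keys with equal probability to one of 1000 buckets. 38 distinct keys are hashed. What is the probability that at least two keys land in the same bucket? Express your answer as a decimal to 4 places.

0.5093

It's easier to compute the probability that all 38 are distinct.
P(all distinct) = 1000/1000 · 999/1000 · ··· · 963/1000 ≈ 0.4907.
So the probability of at least one match is 1 − 0.4907 = 0.5093.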